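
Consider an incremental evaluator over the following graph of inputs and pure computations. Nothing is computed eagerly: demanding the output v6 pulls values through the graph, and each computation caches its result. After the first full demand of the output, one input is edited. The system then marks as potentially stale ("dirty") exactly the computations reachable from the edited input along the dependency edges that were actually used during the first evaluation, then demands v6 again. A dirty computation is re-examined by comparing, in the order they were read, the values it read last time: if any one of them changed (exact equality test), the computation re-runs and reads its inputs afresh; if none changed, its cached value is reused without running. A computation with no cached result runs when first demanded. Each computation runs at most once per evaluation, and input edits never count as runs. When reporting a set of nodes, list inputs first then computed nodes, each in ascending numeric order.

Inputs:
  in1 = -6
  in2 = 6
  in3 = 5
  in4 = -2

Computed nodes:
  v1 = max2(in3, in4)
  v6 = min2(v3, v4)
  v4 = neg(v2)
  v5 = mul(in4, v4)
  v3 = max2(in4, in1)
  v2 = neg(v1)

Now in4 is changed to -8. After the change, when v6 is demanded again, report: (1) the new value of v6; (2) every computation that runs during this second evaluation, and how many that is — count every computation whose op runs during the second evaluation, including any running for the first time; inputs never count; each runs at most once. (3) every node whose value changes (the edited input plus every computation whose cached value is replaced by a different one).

v6 now evaluates to -6.
Run set: v1, v3, v6 (3 run).
Changed values: in4, v3, v6.
The important point: at v2 every value read last time is unchanged, so the dirty flag clears without a run.

Initial pass — values computed on the first demand:
  v1 = max2(5, -2) = 5
  v2 = neg(5) = -5
  v3 = max2(-2, -6) = -2
  v4 = neg(-5) = 5
  v6 = min2(-2, 5) = -2

Second demand — change propagation:
  v1: re-runs because in4 -2->-8; new result 5 (unchanged).
  v2: re-examined; everything it read last time is the same (v1 unchanged) — cache -5 kept, no run.
  v3: re-runs because in4 -2->-8; new result -6.
  v4: re-examined; everything it read last time is the same (v2 unchanged) — cache 5 kept, no run.
  v6: re-runs because v3 -2->-6; new result -6.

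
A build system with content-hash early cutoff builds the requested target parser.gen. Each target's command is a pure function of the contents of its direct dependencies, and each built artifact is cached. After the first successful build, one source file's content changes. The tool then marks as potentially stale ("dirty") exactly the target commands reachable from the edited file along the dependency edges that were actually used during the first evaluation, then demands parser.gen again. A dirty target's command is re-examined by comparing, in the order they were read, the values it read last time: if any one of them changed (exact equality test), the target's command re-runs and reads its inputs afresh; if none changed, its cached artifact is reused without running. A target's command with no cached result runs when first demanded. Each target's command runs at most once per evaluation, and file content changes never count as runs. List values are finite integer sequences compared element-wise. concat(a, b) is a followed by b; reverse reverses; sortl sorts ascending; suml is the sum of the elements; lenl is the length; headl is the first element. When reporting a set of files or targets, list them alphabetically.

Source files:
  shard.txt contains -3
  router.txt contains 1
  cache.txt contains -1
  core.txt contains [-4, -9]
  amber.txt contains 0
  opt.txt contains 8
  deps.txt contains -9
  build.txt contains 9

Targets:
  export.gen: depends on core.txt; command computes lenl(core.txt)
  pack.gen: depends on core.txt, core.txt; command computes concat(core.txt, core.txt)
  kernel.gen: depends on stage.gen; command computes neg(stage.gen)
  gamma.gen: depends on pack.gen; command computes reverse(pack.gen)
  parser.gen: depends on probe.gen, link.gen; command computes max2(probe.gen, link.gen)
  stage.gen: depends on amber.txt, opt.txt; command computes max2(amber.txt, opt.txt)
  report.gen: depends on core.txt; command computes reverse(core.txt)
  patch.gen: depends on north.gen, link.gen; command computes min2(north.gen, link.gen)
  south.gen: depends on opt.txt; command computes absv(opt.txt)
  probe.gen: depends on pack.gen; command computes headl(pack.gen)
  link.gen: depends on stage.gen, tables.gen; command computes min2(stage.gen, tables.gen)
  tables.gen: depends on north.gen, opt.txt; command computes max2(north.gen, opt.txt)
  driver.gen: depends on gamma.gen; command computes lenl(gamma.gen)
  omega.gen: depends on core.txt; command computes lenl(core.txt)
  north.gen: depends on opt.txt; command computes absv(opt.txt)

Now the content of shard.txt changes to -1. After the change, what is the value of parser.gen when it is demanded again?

First evaluation (everything demanded from the output):
  north.gen = absv(8) = 8
  pack.gen = concat([-4, -9], [-4, -9]) = [-4, -9, -4, -9]
  probe.gen = headl([-4, -9, -4, -9]) = -4
  stage.gen = max2(0, 8) = 8
  tables.gen = max2(8, 8) = 8
  link.gen = min2(8, 8) = 8
  parser.gen = max2(-4, 8) = 8

Propagation after the edit:
  shard.txt feeds no computation that the output demands — nothing is marked dirty and nothing runs.

Key observation: shard.txt is never demanded by the output, so the edit triggers no recomputation at all.

New value of parser.gen: 8.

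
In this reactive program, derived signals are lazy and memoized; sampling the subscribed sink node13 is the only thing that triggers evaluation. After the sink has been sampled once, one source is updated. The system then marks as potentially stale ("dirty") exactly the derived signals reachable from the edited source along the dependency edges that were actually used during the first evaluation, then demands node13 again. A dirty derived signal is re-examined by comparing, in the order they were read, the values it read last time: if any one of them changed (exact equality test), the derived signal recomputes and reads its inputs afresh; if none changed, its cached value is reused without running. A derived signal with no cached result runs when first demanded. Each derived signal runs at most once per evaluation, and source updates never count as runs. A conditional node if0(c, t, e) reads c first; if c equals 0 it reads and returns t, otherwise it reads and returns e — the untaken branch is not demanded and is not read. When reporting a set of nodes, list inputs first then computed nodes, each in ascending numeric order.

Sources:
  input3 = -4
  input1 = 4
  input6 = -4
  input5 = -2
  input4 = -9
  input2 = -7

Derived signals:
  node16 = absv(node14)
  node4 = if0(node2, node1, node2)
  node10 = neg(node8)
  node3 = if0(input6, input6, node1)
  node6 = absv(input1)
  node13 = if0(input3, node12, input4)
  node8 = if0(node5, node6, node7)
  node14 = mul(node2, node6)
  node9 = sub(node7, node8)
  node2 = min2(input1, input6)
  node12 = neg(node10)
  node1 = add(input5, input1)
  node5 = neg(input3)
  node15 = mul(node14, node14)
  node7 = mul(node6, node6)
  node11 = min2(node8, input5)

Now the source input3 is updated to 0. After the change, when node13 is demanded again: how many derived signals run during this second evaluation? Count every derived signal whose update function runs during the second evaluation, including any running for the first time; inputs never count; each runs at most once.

First demand of the output computes:
  node13 = if0(input3=-4 -> else branch input4) = -9

After the edit, cleaning proceeds:
  node5: had never run; runs now, result 0.
  node6: had never run; runs now, result 4.
  node8: had never run; runs now, result 4.
  node10: had never run; runs now, result -4.
  node12: had never run; runs now, result 4.
  node13: a read changed (input3 -4->0) — executes, giving 4.

Note the branch switch — node5, node6, node8, node10, node12 had no cache and run now for the first time.

6 derived signals run: node5, node6, node8, node10, node12, node13.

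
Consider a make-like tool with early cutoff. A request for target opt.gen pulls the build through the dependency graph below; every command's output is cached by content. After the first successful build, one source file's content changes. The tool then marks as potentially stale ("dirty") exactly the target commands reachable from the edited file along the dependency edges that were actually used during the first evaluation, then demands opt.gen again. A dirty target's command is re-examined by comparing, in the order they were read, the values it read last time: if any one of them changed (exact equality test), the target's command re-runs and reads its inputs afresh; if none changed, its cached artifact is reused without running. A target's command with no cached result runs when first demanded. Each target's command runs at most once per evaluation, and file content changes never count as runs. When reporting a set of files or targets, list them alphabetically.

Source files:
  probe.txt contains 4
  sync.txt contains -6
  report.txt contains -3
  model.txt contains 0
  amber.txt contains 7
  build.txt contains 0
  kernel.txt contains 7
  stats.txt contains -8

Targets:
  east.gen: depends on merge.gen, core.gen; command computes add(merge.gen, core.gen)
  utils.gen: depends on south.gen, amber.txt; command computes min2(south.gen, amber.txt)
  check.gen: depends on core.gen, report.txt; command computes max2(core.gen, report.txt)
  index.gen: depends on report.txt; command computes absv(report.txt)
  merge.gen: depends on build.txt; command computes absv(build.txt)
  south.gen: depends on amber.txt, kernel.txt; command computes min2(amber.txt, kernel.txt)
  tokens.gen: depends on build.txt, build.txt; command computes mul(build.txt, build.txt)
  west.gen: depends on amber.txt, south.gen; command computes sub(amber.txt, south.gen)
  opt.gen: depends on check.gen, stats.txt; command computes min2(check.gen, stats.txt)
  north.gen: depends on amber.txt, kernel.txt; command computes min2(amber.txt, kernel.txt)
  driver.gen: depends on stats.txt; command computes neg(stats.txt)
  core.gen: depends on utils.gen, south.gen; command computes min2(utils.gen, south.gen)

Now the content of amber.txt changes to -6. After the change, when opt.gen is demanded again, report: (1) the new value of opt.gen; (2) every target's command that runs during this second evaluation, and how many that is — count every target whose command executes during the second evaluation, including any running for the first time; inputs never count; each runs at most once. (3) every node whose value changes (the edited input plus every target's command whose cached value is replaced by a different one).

Demanding opt.gen again yields -8.
5 target commands run: check.gen, core.gen, opt.gen, south.gen, utils.gen.
The nodes whose values change: amber.txt, check.gen, core.gen, south.gen, utils.gen.

First demand of the output computes:
  south.gen = min2(7, 7) = 7
  utils.gen = min2(7, 7) = 7
  core.gen = min2(7, 7) = 7
  check.gen = max2(7, -3) = 7
  opt.gen = min2(7, -8) = -8

After the edit, cleaning proceeds:
  south.gen: a read changed (amber.txt 7->-6) — executes, giving -6.
  utils.gen: a read changed (south.gen 7->-6; amber.txt 7->-6) — executes, giving -6.
  core.gen: a read changed (utils.gen 7->-6; south.gen 7->-6) — executes, giving -6.
  check.gen: a read changed (core.gen 7->-6) — executes, giving -3.
  opt.gen: a read changed (check.gen 7->-3) — executes, giving -8 — identical to its old value.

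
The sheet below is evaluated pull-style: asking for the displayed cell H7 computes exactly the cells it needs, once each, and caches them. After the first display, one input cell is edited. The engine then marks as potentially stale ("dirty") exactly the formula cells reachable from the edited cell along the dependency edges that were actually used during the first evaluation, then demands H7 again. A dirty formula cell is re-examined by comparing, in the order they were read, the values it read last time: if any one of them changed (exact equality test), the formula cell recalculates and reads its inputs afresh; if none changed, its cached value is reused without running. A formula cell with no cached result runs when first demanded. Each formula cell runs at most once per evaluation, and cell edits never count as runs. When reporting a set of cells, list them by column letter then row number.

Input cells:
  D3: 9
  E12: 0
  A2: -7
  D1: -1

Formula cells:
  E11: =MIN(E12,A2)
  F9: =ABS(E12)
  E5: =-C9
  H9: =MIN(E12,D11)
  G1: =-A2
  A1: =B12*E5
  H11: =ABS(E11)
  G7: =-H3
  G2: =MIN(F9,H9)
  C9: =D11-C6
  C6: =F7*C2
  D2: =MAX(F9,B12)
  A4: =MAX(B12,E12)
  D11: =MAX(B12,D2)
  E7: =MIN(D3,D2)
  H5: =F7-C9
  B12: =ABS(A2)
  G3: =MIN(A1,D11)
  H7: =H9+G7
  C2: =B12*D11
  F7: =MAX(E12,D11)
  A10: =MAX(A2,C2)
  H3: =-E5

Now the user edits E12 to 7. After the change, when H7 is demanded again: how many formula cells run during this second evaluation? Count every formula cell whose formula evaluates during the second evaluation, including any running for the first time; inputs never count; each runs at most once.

First demand of the output computes:
  B12 = ABS(-7) = 7
  F9 = ABS(0) = 0
  D2 = MAX(0, 7) = 7
  D11 = MAX(7, 7) = 7
  C2 = 7 * 7 = 49
  F7 = MAX(0, 7) = 7
  C6 = 7 * 49 = 343
  C9 = 7 - 343 = -336
  E5 = -(-336) = 336
  H3 = -(336) = -336
  G7 = -(-336) = 336
  H9 = MIN(0, 7) = 0
  H7 = 0 + 336 = 336

After the edit, cleaning proceeds:
  F9: a read changed (E12 0->7) — executes, giving 7.
  D2: a read changed (F9 0->7) — executes, giving 7 — identical to its old value.
  D11: dirty, but its reads are unchanged (B12 unchanged, D2 unchanged); cached 7 stands.
  C2: dirty, but its reads are unchanged (B12 unchanged, D11 unchanged); cached 49 stands.
  F7: a read changed (E12 0->7) — executes, giving 7 — identical to its old value.
  C6: dirty, but its reads are unchanged (F7 unchanged, C2 unchanged); cached 343 stands.
  C9: dirty, but its reads are unchanged (D11 unchanged, C6 unchanged); cached -336 stands.
  E5: dirty, but its reads are unchanged (C9 unchanged); cached 336 stands.
  H3: dirty, but its reads are unchanged (E5 unchanged); cached -336 stands.
  G7: dirty, but its reads are unchanged (H3 unchanged); cached 336 stands.
  H9: a read changed (E12 0->7) — executes, giving 7.
  H7: a read changed (H9 0->7) — executes, giving 343.

Note where the cutoff bites: D11 is checked, finds nothing changed, and keeps its cache.

5 formula cells run: D2, F7, F9, H7, H9.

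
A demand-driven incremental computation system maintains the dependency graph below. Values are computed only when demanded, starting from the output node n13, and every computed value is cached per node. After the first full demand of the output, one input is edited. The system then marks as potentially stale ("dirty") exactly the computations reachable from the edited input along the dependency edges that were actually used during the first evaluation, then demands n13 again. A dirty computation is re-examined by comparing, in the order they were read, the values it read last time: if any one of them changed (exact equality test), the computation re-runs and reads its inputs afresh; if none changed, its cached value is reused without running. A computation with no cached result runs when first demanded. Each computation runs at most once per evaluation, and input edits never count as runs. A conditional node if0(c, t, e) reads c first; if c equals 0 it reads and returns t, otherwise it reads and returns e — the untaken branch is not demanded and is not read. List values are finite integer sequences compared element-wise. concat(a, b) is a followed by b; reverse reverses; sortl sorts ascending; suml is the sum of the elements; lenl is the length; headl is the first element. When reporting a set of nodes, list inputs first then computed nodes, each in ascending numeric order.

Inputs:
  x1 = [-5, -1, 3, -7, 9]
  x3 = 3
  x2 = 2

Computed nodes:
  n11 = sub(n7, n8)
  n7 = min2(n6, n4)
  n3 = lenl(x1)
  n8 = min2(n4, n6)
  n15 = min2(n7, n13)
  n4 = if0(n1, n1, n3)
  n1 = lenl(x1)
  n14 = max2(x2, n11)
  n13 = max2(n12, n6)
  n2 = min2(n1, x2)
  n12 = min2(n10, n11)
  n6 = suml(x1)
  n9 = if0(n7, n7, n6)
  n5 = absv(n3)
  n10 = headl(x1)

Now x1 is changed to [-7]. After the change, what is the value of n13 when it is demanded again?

First evaluation (everything demanded from the output):
  n1 = lenl([-5, -1, 3, -7, 9]) = 5
  n3 = lenl([-5, -1, 3, -7, 9]) = 5
  n4 = if0(n1=5 -> else branch n3) = 5
  n6 = suml([-5, -1, 3, -7, 9]) = -1
  n7 = min2(-1, 5) = -1
  n8 = min2(5, -1) = -1
  n10 = headl([-5, -1, 3, -7, 9]) = -5
  n11 = sub(-1, -1) = 0
  n12 = min2(-5, 0) = -5
  n13 = max2(-5, -1) = -1

Propagation after the edit:
  n1: runs — x1 [-5, -1, 3, -7, 9]->[-7]; result 1.
  n3: runs — x1 [-5, -1, 3, -7, 9]->[-7]; result 1.
  n4: runs — n1 5->1; n3 5->1; result 1.
  n6: runs — x1 [-5, -1, 3, -7, 9]->[-7]; result -7.
  n7: runs — n6 -1->-7; n4 5->1; result -7.
  n8: runs — n4 5->1; n6 -1->-7; result -7.
  n10: runs — x1 [-5, -1, 3, -7, 9]->[-7]; result -7.
  n11: runs — n7 -1->-7; n8 -1->-7; result 0 (same value as before).
  n12: runs — n10 -5->-7; result -7.
  n13: runs — n12 -5->-7; n6 -1->-7; result -7.

New value of n13: -7.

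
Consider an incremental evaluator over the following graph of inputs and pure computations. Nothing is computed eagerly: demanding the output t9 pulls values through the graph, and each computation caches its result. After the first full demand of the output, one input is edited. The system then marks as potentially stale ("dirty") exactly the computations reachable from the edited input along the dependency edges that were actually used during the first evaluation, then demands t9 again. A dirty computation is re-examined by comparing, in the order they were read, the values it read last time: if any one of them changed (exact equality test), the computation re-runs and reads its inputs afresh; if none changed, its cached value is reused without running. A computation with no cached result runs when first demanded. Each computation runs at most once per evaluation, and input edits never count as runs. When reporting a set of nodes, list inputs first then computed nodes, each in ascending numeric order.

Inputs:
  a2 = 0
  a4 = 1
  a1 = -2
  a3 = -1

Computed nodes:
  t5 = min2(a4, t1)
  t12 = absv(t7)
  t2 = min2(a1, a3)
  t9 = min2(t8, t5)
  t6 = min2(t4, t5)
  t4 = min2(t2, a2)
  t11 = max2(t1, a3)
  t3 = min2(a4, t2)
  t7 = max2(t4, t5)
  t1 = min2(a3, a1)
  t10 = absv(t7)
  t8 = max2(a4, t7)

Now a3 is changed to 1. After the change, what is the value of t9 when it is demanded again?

Initial pass — values computed on the first demand:
  t1 = min2(-1, -2) = -2
  t2 = min2(-2, -1) = -2
  t4 = min2(-2, 0) = -2
  t5 = min2(1, -2) = -2
  t7 = max2(-2, -2) = -2
  t8 = max2(1, -2) = 1
  t9 = min2(1, -2) = -2

Second demand — change propagation:
  t1: re-runs because a3 -1->1; new result -2 (unchanged).
  t2: re-runs because a3 -1->1; new result -2 (unchanged).
  t4: re-examined; everything it read last time is the same (t2 unchanged, a2 unchanged) — cache -2 kept, no run.
  t5: re-examined; everything it read last time is the same (a4 unchanged, t1 unchanged) — cache -2 kept, no run.
  t7: re-examined; everything it read last time is the same (t4 unchanged, t5 unchanged) — cache -2 kept, no run.
  t8: re-examined; everything it read last time is the same (a4 unchanged, t7 unchanged) — cache 1 kept, no run.
  t9: re-examined; everything it read last time is the same (t8 unchanged, t5 unchanged) — cache -2 kept, no run.

The important point: at t4 every value read last time is unchanged, so the dirty flag clears without a run.

t9 now evaluates to -2.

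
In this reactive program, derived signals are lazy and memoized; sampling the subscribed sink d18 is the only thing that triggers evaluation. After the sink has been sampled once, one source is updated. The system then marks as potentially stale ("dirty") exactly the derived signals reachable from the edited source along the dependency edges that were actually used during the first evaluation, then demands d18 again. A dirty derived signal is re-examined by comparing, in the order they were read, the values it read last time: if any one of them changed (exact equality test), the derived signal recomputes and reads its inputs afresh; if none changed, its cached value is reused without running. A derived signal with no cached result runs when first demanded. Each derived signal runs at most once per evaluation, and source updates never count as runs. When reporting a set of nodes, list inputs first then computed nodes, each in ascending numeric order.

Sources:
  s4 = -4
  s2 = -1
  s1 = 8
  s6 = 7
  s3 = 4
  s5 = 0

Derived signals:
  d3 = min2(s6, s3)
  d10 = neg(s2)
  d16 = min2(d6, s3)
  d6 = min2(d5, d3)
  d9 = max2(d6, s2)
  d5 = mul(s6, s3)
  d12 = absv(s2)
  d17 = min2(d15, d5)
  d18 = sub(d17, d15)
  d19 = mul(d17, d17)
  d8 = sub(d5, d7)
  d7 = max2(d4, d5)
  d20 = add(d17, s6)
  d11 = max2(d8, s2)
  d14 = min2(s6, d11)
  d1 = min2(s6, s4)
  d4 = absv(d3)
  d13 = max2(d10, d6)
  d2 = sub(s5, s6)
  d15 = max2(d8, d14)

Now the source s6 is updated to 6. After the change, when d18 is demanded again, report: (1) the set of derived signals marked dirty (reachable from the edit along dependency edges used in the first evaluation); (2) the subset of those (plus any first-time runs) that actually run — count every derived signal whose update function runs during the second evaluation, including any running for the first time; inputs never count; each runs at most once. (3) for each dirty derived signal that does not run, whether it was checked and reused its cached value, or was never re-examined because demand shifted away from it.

First demand of the output computes:
  d3 = min2(7, 4) = 4
  d4 = absv(4) = 4
  d5 = mul(7, 4) = 28
  d7 = max2(4, 28) = 28
  d8 = sub(28, 28) = 0
  d11 = max2(0, -1) = 0
  d14 = min2(7, 0) = 0
  d15 = max2(0, 0) = 0
  d17 = min2(0, 28) = 0
  d18 = sub(0, 0) = 0

After the edit, cleaning proceeds:
  d3: a read changed (s6 7->6) — executes, giving 4 — identical to its old value.
  d4: dirty, but its reads are unchanged (d3 unchanged); cached 4 stands.
  d5: a read changed (s6 7->6) — executes, giving 24.
  d7: a read changed (d5 28->24) — executes, giving 24.
  d8: a read changed (d5 28->24; d7 28->24) — executes, giving 0 — identical to its old value.
  d11: dirty, but its reads are unchanged (d8 unchanged, s2 unchanged); cached 0 stands.
  d14: a read changed (s6 7->6) — executes, giving 0 — identical to its old value.
  d15: dirty, but its reads are unchanged (d8 unchanged, d14 unchanged); cached 0 stands.
  d17: a read changed (d5 28->24) — executes, giving 0 — identical to its old value.
  d18: dirty, but its reads are unchanged (d17 unchanged, d15 unchanged); cached 0 stands.

Note where the cutoff bites: d4 is checked, finds nothing changed, and keeps its cache.

The edit dirties: d3, d4, d5, d7, d8, d11, d14, d15, d17, d18.
6 derived signals run: d3, d5, d7, d8, d14, d17.
Cache hits after checking: d4, d11, d15, d18.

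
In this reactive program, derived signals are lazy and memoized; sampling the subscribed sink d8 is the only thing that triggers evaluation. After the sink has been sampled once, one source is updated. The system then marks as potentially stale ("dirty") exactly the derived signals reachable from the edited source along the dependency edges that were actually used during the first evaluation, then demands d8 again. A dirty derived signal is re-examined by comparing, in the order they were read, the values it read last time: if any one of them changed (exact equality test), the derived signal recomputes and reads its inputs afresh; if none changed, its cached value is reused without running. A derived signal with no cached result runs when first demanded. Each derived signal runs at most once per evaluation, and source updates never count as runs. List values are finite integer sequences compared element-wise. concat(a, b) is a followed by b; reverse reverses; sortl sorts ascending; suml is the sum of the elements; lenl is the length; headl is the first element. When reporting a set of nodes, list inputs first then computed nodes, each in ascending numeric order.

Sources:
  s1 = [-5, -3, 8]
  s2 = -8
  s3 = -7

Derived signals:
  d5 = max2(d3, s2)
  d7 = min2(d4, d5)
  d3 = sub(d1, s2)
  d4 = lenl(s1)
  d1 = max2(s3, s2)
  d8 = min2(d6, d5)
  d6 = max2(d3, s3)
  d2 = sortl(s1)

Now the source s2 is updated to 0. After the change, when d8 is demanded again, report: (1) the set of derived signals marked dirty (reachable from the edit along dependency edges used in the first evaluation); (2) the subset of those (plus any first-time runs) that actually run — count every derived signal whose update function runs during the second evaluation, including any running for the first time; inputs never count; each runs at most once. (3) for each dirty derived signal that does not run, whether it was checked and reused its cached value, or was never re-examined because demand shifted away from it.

The edit dirties: d1, d3, d5, d6, d8.
5 derived signals run: d1, d3, d5, d6, d8.
No dirty derived signal escaped a run.

First demand of the output computes:
  d1 = max2(-7, -8) = -7
  d3 = sub(-7, -8) = 1
  d5 = max2(1, -8) = 1
  d6 = max2(1, -7) = 1
  d8 = min2(1, 1) = 1

After the edit, cleaning proceeds:
  d1: a read changed (s2 -8->0) — executes, giving 0.
  d3: a read changed (d1 -7->0; s2 -8->0) — executes, giving 0.
  d5: a read changed (d3 1->0; s2 -8->0) — executes, giving 0.
  d6: a read changed (d3 1->0) — executes, giving 0.
  d8: a read changed (d6 1->0; d5 1->0) — executes, giving 0.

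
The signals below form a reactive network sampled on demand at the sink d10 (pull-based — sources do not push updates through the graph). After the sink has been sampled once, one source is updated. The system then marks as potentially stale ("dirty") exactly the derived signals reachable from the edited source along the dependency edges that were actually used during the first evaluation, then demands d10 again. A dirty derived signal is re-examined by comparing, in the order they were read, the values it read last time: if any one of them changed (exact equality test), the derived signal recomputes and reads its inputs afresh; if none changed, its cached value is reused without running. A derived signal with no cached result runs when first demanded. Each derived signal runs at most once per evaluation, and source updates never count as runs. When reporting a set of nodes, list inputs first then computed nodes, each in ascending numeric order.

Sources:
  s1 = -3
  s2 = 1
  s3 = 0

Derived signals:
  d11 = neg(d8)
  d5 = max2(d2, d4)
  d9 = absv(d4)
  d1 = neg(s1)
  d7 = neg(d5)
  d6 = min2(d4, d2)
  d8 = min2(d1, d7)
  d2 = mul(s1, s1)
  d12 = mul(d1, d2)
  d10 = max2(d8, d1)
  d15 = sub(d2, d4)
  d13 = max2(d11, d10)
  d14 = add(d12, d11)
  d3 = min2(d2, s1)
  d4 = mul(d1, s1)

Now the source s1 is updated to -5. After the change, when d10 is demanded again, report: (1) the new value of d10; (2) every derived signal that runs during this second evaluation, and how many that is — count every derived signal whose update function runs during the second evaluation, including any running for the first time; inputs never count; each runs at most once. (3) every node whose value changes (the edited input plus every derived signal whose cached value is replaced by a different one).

d10 now evaluates to 5.
Run set: d1, d2, d4, d5, d7, d8, d10 (7 run).
Changed values: s1, d1, d2, d4, d5, d7, d8, d10.

Initial pass — values computed on the first demand:
  d1 = neg(-3) = 3
  d2 = mul(-3, -3) = 9
  d4 = mul(3, -3) = -9
  d5 = max2(9, -9) = 9
  d7 = neg(9) = -9
  d8 = min2(3, -9) = -9
  d10 = max2(-9, 3) = 3

Second demand — change propagation:
  d1: re-runs because s1 -3->-5; new result 5.
  d2: re-runs because s1 -3->-5; s1 -3->-5; new result 25.
  d4: re-runs because d1 3->5; s1 -3->-5; new result -25.
  d5: re-runs because d2 9->25; d4 -9->-25; new result 25.
  d7: re-runs because d5 9->25; new result -25.
  d8: re-runs because d1 3->5; d7 -9->-25; new result -25.
  d10: re-runs because d8 -9->-25; d1 3->5; new result 5.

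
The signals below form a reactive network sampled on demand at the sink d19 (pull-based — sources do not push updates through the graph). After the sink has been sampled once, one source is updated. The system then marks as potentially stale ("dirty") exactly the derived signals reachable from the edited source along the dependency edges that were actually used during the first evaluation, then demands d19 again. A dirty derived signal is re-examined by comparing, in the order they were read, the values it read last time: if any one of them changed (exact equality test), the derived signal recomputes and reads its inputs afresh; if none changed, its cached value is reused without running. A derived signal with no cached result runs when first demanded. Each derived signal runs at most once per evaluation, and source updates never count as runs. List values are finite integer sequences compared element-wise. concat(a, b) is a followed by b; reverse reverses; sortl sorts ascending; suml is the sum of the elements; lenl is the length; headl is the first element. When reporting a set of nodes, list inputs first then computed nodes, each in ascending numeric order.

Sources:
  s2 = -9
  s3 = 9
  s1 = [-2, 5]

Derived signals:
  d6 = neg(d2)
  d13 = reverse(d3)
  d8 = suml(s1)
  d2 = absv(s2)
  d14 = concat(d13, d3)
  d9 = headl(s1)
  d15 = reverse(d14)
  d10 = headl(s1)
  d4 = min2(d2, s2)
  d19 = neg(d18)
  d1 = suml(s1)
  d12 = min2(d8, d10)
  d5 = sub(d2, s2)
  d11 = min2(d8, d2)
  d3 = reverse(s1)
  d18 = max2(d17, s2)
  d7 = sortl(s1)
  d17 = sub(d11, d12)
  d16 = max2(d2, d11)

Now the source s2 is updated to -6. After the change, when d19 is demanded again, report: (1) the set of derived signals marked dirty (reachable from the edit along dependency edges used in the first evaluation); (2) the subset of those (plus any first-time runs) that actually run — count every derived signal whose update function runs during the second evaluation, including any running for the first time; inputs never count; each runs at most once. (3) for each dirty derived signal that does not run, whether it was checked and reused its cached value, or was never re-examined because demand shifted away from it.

Initial pass — values computed on the first demand:
  d2 = absv(-9) = 9
  d8 = suml([-2, 5]) = 3
  d10 = headl([-2, 5]) = -2
  d11 = min2(3, 9) = 3
  d12 = min2(3, -2) = -2
  d17 = sub(3, -2) = 5
  d18 = max2(5, -9) = 5
  d19 = neg(5) = -5

Second demand — change propagation:
  d2: re-runs because s2 -9->-6; new result 6.
  d11: re-runs because d2 9->6; new result 3 (unchanged).
  d17: re-examined; everything it read last time is the same (d11 unchanged, d12 unchanged) — cache 5 kept, no run.
  d18: re-runs because s2 -9->-6; new result 5 (unchanged).
  d19: re-examined; everything it read last time is the same (d18 unchanged) — cache -5 kept, no run.

The important point: at d17 every value read last time is unchanged, so the dirty flag clears without a run.

Dirty set: d2, d11, d17, d18, d19.
Run set: d2, d11, d18 (3 run).
Re-examined without running (cache reused): d17, d19.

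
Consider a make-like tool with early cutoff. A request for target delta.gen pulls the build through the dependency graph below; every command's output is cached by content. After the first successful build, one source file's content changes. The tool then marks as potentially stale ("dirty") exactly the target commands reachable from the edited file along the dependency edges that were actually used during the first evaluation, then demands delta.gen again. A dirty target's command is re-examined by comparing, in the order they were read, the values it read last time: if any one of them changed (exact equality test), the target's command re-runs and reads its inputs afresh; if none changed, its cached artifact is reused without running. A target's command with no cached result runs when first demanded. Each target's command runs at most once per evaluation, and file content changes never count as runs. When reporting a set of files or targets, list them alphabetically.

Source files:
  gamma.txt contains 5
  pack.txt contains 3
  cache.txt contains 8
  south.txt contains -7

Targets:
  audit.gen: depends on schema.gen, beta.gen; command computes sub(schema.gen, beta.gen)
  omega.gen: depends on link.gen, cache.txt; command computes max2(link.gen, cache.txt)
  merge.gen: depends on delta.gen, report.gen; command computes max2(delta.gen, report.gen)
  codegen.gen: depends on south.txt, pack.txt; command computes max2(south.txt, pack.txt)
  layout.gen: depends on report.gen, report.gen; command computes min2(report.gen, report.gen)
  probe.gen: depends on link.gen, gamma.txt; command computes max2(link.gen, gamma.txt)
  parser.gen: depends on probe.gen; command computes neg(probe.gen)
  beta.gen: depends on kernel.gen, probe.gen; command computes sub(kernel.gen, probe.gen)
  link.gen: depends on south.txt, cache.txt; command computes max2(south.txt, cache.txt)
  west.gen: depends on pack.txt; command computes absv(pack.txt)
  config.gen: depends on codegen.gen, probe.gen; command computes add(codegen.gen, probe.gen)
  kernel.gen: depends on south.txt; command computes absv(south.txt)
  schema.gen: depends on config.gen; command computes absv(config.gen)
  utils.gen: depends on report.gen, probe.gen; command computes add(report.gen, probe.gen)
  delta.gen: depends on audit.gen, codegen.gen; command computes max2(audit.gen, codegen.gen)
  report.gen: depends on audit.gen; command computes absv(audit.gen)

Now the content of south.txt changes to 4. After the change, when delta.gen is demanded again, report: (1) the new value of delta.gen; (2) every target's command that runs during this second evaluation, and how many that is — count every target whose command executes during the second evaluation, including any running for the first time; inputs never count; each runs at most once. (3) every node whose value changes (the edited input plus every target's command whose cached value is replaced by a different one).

First demand of the output computes:
  codegen.gen = max2(-7, 3) = 3
  kernel.gen = absv(-7) = 7
  link.gen = max2(-7, 8) = 8
  probe.gen = max2(8, 5) = 8
  beta.gen = sub(7, 8) = -1
  config.gen = add(3, 8) = 11
  schema.gen = absv(11) = 11
  audit.gen = sub(11, -1) = 12
  delta.gen = max2(12, 3) = 12

After the edit, cleaning proceeds:
  codegen.gen: a read changed (south.txt -7->4) — executes, giving 4.
  kernel.gen: a read changed (south.txt -7->4) — executes, giving 4.
  link.gen: a read changed (south.txt -7->4) — executes, giving 8 — identical to its old value.
  probe.gen: dirty, but its reads are unchanged (link.gen unchanged, gamma.txt unchanged); cached 8 stands.
  beta.gen: a read changed (kernel.gen 7->4) — executes, giving -4.
  config.gen: a read changed (codegen.gen 3->4) — executes, giving 12.
  schema.gen: a read changed (config.gen 11->12) — executes, giving 12.
  audit.gen: a read changed (schema.gen 11->12; beta.gen -1->-4) — executes, giving 16.
  delta.gen: a read changed (audit.gen 12->16; codegen.gen 3->4) — executes, giving 16.

Note where the cutoff bites: probe.gen is checked, finds nothing changed, and keeps its cache.

Demanding delta.gen again yields 16.
8 target commands run: audit.gen, beta.gen, codegen.gen, config.gen, delta.gen, kernel.gen, link.gen, schema.gen.
The nodes whose values change: audit.gen, beta.gen, codegen.gen, config.gen, delta.gen, kernel.gen, schema.gen, south.txt.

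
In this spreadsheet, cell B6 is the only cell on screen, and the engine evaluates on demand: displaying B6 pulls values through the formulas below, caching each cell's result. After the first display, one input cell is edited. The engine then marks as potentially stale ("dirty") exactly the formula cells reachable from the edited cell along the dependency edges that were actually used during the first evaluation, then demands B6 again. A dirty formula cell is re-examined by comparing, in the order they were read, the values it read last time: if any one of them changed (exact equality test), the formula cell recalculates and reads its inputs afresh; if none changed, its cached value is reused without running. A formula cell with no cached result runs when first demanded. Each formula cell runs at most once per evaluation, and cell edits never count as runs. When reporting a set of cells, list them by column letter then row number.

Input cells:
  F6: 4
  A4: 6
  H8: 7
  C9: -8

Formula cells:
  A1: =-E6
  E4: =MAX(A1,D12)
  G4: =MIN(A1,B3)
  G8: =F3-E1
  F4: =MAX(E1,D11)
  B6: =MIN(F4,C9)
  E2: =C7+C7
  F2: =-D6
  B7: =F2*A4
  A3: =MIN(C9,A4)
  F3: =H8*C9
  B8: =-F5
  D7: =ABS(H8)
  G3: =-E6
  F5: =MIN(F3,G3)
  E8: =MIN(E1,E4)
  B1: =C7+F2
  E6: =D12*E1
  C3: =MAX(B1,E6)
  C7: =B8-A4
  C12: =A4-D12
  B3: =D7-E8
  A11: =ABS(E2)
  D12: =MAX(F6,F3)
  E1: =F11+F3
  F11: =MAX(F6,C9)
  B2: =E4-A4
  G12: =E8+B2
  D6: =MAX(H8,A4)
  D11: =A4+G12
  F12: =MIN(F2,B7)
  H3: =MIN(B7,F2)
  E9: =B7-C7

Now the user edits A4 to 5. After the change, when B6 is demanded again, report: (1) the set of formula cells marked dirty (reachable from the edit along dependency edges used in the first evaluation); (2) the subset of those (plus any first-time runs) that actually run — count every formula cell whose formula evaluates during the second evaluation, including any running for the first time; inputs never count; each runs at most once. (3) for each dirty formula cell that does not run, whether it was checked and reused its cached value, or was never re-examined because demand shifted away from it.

Dirty set: B2, B6, D11, F4, G12.
Run set: B2, D11, G12 (3 run).
Re-examined without running (cache reused): B6, F4.
The important point: D11 recomputes to an identical value, and the output ends up unchanged.

Initial pass — values computed on the first demand:
  F3 = 7 * -8 = -56
  D12 = MAX(4, -56) = 4
  F11 = MAX(4, -8) = 4
  E1 = 4 + -56 = -52
  E6 = 4 * -52 = -208
  A1 = -(-208) = 208
  E4 = MAX(208, 4) = 208
  B2 = 208 - 6 = 202
  E8 = MIN(-52, 208) = -52
  G12 = -52 + 202 = 150
  D11 = 6 + 150 = 156
  F4 = MAX(-52, 156) = 156
  B6 = MIN(156, -8) = -8

Second demand — change propagation:
  B2: re-runs because A4 6->5; new result 203.
  G12: re-runs because B2 202->203; new result 151.
  D11: re-runs because A4 6->5; G12 150->151; new result 156 (unchanged).
  F4: re-examined; everything it read last time is the same (E1 unchanged, D11 unchanged) — cache 156 kept, no run.
  B6: re-examined; everything it read last time is the same (F4 unchanged, C9 unchanged) — cache -8 kept, no run.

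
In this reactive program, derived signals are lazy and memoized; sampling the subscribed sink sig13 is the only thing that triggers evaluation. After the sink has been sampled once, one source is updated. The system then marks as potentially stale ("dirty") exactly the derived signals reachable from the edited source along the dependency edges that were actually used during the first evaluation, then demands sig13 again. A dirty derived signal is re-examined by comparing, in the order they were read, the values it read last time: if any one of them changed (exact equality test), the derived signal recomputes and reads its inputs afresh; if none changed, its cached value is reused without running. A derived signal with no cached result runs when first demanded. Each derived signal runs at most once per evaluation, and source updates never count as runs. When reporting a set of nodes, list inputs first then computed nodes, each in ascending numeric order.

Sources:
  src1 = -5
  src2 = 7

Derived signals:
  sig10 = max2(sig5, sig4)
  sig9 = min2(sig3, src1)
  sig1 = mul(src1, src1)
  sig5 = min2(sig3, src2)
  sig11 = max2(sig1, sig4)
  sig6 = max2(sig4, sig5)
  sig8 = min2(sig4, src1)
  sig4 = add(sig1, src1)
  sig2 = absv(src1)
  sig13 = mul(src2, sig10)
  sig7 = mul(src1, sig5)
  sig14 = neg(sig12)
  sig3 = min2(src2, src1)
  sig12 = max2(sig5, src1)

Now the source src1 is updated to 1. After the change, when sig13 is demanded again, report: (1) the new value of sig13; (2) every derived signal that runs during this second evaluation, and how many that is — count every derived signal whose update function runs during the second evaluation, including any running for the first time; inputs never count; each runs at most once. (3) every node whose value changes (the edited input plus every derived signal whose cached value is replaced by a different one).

Demanding sig13 again yields 14.
6 derived signals run: sig1, sig3, sig4, sig5, sig10, sig13.
The nodes whose values change: src1, sig1, sig3, sig4, sig5, sig10, sig13.

First demand of the output computes:
  sig1 = mul(-5, -5) = 25
  sig3 = min2(7, -5) = -5
  sig4 = add(25, -5) = 20
  sig5 = min2(-5, 7) = -5
  sig10 = max2(-5, 20) = 20
  sig13 = mul(7, 20) = 140

After the edit, cleaning proceeds:
  sig1: a read changed (src1 -5->1; src1 -5->1) — executes, giving 1.
  sig3: a read changed (src1 -5->1) — executes, giving 1.
  sig4: a read changed (sig1 25->1; src1 -5->1) — executes, giving 2.
  sig5: a read changed (sig3 -5->1) — executes, giving 1.
  sig10: a read changed (sig5 -5->1; sig4 20->2) — executes, giving 2.
  sig13: a read changed (sig10 20->2) — executes, giving 14.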